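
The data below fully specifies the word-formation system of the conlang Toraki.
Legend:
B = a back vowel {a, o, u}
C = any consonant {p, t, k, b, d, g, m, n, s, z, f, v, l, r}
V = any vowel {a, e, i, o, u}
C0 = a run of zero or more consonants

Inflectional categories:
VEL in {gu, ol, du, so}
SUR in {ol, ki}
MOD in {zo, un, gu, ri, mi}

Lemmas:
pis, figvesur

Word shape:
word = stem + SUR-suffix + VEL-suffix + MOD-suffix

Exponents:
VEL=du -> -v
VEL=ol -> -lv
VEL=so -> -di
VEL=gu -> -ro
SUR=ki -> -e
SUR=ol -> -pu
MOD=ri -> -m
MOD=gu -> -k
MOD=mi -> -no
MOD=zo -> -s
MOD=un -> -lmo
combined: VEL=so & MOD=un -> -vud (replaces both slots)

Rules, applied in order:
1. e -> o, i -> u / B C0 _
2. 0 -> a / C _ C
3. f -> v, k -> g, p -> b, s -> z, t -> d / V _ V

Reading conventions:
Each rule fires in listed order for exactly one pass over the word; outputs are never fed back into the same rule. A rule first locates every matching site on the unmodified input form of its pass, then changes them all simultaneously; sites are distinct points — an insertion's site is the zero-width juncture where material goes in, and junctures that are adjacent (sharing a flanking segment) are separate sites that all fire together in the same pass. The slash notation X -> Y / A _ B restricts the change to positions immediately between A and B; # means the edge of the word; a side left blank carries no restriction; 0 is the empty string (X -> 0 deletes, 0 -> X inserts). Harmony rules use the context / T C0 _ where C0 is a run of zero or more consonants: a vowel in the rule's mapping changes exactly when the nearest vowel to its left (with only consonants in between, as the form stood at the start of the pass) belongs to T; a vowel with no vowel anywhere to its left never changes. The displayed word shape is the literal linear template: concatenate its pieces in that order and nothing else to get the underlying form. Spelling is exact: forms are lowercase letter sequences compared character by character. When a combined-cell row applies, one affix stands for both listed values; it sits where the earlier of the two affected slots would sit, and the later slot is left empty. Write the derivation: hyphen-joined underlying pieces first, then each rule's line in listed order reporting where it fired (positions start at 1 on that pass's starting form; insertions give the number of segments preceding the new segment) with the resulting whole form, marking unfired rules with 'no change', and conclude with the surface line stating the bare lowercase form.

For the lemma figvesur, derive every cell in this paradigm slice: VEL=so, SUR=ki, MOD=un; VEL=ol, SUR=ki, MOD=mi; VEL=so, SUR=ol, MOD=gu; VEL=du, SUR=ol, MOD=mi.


cell VEL=so, SUR=ki, MOD=un:
underlying: figvesur-e-vud
1. e -> o, i -> u / B C0 _: fires at position(s) 9: figvesurovud
2. 0 -> a / C _ C: inserts after position(s) 3: figavesurovud
3. f -> v, k -> g, p -> b, s -> z, t -> d / V _ V: fires at position(s) 7: figavezurovud
surface: figavezurovud

cell VEL=ol, SUR=ki, MOD=mi:
underlying: figvesur-e-lv-no
1. e -> o, i -> u / B C0 _: fires at position(s) 9: figvesurolvno
2. 0 -> a / C _ C: inserts after position(s) 3, 10, 11: figavesurolavano
3. f -> v, k -> g, p -> b, s -> z, t -> d / V _ V: fires at position(s) 7: figavezurolavano
surface: figavezurolavano

cell VEL=so, SUR=ol, MOD=gu:
underlying: figvesur-pu-di-k
1. e -> o, i -> u / B C0 _: fires at position(s) 12: figvesurpuduk
2. 0 -> a / C _ C: inserts after position(s) 3, 8: figavesurapuduk
3. f -> v, k -> g, p -> b, s -> z, t -> d / V _ V: fires at position(s) 7, 11: figavezurabuduk
surface: figavezurabuduk

cell VEL=du, SUR=ol, MOD=mi:
underlying: figvesur-pu-v-no
1. e -> o, i -> u / B C0 _: no change
2. 0 -> a / C _ C: inserts after position(s) 3, 8, 11: figavesurapuvano
3. f -> v, k -> g, p -> b, s -> z, t -> d / V _ V: fires at position(s) 7, 11: figavezurabuvano
surface: figavezurabuvano


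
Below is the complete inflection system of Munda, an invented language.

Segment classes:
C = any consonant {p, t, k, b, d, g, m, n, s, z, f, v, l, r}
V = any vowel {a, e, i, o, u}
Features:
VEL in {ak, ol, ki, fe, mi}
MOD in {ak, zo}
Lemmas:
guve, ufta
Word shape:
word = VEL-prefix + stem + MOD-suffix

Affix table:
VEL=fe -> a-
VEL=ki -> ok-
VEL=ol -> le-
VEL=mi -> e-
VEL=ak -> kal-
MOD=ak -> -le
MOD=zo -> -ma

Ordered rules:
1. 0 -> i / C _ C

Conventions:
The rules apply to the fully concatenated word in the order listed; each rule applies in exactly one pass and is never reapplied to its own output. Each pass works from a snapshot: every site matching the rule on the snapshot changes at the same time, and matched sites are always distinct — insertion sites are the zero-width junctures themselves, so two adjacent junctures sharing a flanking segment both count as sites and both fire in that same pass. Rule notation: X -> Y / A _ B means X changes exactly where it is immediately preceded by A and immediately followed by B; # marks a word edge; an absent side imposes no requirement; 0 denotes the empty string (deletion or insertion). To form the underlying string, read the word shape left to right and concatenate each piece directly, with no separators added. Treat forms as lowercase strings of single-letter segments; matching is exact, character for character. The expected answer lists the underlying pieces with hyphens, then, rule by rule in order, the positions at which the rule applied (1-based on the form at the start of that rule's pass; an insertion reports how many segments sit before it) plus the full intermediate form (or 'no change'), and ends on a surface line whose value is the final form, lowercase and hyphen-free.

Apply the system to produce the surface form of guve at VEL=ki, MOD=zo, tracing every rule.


underlying: ok-guve-ma
1. 0 -> i / C _ C: inserts after position(s) 2: okiguvema
surface: okiguvema


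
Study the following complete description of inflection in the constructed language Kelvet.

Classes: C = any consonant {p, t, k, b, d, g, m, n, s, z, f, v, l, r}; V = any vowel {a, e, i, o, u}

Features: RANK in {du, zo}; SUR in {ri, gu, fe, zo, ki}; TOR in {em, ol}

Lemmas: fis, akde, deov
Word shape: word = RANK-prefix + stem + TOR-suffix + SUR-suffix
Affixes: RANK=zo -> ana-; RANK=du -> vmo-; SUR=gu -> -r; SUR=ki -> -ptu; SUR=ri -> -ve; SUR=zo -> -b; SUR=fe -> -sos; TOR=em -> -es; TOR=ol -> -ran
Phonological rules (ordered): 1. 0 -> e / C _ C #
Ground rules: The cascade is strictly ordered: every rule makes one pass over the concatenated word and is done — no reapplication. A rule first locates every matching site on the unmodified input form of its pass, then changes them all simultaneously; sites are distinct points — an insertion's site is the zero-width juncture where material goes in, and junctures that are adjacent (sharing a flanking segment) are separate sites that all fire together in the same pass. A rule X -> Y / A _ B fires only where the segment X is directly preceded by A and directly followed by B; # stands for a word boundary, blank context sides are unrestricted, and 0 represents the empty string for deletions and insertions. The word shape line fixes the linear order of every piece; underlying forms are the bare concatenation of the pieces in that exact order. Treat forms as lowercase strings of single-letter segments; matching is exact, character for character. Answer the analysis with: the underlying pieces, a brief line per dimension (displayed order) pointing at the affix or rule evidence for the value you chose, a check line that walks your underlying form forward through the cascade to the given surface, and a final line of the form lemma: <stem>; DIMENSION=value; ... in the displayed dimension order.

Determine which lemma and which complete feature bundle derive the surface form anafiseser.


underlying: ana-fis-es-r
RANK=zo - signalled by the affix ana-
SUR=gu - signalled by the affix -r
TOR=em - signalled by the affix -es
check: anafisesr -> anafiseser
lemma: fis; RANK=zo; SUR=gu; TOR=em


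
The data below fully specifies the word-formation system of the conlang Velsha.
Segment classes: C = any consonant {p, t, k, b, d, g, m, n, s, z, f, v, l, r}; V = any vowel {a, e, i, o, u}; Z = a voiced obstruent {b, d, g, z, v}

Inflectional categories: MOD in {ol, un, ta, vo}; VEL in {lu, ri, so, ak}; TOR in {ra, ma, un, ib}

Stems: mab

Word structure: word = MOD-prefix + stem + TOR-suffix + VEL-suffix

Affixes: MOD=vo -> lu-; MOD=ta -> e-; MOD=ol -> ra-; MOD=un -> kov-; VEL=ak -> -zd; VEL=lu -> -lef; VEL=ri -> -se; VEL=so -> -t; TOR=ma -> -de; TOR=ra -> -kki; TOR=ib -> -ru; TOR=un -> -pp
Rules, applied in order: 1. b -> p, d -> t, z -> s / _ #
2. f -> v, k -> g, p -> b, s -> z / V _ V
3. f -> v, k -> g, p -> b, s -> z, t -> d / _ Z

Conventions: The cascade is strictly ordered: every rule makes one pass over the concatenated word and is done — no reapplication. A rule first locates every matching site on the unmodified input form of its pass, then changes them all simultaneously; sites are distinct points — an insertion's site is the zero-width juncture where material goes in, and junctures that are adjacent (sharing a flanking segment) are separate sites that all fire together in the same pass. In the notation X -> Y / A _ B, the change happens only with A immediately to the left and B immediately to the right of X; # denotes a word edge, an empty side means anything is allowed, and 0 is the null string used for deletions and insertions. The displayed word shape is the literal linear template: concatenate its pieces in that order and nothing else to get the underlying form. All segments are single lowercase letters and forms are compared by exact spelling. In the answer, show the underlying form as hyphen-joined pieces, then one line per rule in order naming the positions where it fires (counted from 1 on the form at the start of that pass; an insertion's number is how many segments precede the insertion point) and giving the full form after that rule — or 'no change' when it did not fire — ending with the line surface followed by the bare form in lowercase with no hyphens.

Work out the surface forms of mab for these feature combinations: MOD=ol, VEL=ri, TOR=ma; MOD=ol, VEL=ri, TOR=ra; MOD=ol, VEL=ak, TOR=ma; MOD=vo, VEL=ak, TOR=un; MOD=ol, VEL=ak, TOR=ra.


cell MOD=ol, VEL=ri, TOR=ma:
underlying: ra-mab-de-se
1. b -> p, d -> t, z -> s / _ #: no change
2. f -> v, k -> g, p -> b, s -> z / V _ V: fires at position(s) 8: ramabdeze
3. f -> v, k -> g, p -> b, s -> z, t -> d / _ Z: no change
surface: ramabdeze

cell MOD=ol, VEL=ri, TOR=ra:
underlying: ra-mab-kki-se
1. b -> p, d -> t, z -> s / _ #: no change
2. f -> v, k -> g, p -> b, s -> z / V _ V: fires at position(s) 9: ramabkkize
3. f -> v, k -> g, p -> b, s -> z, t -> d / _ Z: no change
surface: ramabkkize

cell MOD=ol, VEL=ak, TOR=ma:
underlying: ra-mab-de-zd
1. b -> p, d -> t, z -> s / _ #: fires at position(s) 9: ramabdezt
2. f -> v, k -> g, p -> b, s -> z / V _ V: no change
3. f -> v, k -> g, p -> b, s -> z, t -> d / _ Z: no change
surface: ramabdezt

cell MOD=vo, VEL=ak, TOR=un:
underlying: lu-mab-pp-zd
1. b -> p, d -> t, z -> s / _ #: fires at position(s) 9: lumabppzt
2. f -> v, k -> g, p -> b, s -> z / V _ V: no change
3. f -> v, k -> g, p -> b, s -> z, t -> d / _ Z: fires at position(s) 7: lumabpbzt
surface: lumabpbzt

cell MOD=ol, VEL=ak, TOR=ra:
underlying: ra-mab-kki-zd
1. b -> p, d -> t, z -> s / _ #: fires at position(s) 10: ramabkkizt
2. f -> v, k -> g, p -> b, s -> z / V _ V: no change
3. f -> v, k -> g, p -> b, s -> z, t -> d / _ Z: no change
surface: ramabkkizt


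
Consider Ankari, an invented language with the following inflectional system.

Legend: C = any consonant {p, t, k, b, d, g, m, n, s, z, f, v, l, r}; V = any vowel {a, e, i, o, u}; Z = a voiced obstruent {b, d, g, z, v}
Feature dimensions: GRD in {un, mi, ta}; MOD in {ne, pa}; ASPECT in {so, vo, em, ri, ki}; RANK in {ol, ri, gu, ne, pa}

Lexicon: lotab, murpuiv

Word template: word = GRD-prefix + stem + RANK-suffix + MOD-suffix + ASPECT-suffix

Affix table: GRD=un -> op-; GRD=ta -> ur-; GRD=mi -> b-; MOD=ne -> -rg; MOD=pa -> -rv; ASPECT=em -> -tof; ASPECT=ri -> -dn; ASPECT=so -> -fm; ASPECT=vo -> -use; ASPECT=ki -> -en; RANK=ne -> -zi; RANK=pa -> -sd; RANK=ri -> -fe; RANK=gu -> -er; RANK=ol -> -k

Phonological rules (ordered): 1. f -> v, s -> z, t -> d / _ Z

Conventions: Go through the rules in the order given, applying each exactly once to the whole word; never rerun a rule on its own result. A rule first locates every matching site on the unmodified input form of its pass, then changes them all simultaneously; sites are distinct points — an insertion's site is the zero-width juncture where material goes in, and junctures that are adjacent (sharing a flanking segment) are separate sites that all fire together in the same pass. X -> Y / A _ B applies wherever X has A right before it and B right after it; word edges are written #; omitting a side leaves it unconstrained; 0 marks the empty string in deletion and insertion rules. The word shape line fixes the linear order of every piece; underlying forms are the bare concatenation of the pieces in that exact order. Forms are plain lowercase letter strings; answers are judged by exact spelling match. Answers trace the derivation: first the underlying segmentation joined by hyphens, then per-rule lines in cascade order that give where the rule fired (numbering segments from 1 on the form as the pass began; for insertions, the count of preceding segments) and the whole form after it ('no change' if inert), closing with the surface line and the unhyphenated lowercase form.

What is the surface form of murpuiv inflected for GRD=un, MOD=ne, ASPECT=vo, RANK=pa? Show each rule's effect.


underlying: op-murpuiv-sd-rg-use
1. f -> v, s -> z, t -> d / _ Z: fires at position(s) 10: opmurpuivzdrguse
surface: opmurpuivzdrguse


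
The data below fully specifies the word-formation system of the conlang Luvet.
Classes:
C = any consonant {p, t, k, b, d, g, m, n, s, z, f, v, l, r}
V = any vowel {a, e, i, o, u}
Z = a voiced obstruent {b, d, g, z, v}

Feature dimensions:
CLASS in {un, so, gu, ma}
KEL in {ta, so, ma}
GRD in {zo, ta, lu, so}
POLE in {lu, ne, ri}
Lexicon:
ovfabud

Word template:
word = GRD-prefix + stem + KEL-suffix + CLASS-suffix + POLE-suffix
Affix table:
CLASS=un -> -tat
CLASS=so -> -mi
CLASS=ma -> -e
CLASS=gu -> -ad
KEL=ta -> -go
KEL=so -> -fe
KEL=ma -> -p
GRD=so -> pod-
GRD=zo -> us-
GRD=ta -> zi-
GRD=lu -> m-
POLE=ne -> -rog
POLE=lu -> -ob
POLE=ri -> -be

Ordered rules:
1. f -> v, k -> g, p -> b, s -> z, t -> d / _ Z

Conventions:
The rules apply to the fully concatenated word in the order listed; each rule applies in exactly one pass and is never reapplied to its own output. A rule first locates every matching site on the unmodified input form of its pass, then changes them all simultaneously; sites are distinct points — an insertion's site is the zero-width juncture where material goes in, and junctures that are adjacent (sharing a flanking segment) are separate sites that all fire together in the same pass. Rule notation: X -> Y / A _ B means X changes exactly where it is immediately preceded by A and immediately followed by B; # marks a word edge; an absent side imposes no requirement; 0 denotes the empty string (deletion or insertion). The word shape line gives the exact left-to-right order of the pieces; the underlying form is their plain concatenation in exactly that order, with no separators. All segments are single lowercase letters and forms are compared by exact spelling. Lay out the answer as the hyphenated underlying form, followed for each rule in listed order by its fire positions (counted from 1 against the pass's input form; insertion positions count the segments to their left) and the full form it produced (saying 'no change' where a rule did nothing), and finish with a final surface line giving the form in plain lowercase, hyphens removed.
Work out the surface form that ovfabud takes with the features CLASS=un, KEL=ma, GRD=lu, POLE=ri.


underlying: m-ovfabud-p-tat-be
1. f -> v, k -> g, p -> b, s -> z, t -> d / _ Z: fires at position(s) 12: movfabudptadbe
surface: movfabudptadbe


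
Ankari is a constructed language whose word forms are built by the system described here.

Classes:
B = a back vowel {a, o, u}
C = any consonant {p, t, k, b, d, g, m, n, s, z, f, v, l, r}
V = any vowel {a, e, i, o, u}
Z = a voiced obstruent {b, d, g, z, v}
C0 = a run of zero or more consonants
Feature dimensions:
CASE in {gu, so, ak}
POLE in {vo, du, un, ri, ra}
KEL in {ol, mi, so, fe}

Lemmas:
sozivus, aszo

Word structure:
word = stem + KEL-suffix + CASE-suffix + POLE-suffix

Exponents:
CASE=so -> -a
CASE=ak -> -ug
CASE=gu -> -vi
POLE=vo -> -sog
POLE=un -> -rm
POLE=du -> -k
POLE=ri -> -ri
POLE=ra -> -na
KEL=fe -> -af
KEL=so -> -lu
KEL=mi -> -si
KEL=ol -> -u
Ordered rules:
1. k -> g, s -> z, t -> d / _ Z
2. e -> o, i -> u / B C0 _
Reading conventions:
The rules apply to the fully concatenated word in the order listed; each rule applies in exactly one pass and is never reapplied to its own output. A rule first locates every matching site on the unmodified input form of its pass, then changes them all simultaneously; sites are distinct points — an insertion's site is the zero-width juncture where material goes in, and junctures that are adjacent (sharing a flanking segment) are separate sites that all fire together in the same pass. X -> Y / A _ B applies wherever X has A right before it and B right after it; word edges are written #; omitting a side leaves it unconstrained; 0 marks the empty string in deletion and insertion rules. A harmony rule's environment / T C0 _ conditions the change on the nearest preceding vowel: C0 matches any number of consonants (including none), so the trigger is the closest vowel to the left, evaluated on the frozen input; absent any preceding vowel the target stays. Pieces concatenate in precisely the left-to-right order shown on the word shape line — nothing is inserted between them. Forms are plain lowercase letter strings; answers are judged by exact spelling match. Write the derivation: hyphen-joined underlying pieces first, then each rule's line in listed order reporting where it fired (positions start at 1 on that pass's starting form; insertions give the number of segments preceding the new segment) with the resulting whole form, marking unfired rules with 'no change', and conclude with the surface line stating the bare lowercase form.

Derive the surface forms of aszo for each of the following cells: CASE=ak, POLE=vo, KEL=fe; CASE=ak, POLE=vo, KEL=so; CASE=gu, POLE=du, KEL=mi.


cell CASE=ak, POLE=vo, KEL=fe:
underlying: aszo-af-ug-sog
1. k -> g, s -> z, t -> d / _ Z: fires at position(s) 2: azzoafugsog
2. e -> o, i -> u / B C0 _: no change
surface: azzoafugsog

cell CASE=ak, POLE=vo, KEL=so:
underlying: aszo-lu-ug-sog
1. k -> g, s -> z, t -> d / _ Z: fires at position(s) 2: azzoluugsog
2. e -> o, i -> u / B C0 _: no change
surface: azzoluugsog

cell CASE=gu, POLE=du, KEL=mi:
underlying: aszo-si-vi-k
1. k -> g, s -> z, t -> d / _ Z: fires at position(s) 2: azzosivik
2. e -> o, i -> u / B C0 _: fires at position(s) 6: azzosuvik
surface: azzosuvik


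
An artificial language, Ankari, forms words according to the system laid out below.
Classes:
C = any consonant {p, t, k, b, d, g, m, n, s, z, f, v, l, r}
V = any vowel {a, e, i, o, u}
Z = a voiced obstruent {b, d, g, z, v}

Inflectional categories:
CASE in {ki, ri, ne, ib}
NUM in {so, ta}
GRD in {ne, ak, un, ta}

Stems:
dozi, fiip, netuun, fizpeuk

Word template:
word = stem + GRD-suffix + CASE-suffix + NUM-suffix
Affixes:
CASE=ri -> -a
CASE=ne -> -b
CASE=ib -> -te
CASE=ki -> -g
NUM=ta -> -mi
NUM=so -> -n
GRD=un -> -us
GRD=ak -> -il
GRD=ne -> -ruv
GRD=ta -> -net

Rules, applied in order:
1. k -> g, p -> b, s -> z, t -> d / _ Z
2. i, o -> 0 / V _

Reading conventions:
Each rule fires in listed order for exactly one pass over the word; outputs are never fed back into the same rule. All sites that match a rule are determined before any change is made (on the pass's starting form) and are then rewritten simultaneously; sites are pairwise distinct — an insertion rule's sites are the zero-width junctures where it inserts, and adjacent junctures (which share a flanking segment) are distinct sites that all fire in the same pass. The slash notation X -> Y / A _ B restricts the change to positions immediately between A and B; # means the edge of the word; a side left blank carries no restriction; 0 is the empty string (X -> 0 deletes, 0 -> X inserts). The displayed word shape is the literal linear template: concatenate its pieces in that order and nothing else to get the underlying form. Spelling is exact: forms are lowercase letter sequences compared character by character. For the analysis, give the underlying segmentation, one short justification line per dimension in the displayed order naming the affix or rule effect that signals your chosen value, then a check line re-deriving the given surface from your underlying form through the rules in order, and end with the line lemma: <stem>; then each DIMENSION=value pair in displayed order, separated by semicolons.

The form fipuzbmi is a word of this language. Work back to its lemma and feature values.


underlying: fiip-us-b-mi
CASE=ne - signalled by the affix -b
NUM=ta - signalled by the affix -mi
GRD=un - signalled by the affix -us
check: fiipusbmi -> fiipuzbmi -> fipuzbmi
lemma: fiip; CASE=ne; NUM=ta; GRD=un


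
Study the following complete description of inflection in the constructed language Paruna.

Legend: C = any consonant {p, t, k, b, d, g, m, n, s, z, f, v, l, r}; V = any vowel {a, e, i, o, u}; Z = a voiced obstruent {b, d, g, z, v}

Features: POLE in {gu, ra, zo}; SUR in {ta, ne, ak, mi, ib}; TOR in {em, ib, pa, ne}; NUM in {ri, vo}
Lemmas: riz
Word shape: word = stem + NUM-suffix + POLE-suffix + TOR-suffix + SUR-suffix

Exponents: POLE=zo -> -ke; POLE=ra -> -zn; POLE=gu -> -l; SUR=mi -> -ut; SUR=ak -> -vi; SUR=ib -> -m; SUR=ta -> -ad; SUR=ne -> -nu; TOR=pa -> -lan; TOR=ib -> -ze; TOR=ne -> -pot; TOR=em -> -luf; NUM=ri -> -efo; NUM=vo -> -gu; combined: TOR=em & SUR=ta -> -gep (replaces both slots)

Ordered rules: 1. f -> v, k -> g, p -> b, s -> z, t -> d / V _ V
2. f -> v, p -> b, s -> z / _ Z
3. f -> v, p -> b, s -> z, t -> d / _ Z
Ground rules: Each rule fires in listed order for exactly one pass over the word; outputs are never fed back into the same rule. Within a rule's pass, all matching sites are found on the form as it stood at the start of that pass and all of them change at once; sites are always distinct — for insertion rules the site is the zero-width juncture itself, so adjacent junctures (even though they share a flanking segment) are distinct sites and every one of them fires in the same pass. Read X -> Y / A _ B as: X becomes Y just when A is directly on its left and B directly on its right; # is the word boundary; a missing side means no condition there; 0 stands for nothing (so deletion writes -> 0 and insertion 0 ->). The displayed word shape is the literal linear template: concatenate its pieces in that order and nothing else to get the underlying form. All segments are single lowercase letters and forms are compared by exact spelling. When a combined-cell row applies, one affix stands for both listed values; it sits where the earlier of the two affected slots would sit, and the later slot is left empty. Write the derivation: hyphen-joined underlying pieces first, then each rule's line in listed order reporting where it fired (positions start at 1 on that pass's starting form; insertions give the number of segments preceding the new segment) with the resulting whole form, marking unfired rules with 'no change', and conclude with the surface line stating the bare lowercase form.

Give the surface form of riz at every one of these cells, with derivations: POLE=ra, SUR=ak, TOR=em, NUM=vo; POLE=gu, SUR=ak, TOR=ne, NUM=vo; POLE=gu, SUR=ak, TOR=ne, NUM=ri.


cell POLE=ra, SUR=ak, TOR=em, NUM=vo:
underlying: riz-gu-zn-luf-vi
1. f -> v, k -> g, p -> b, s -> z, t -> d / V _ V: no change
2. f -> v, p -> b, s -> z / _ Z: fires at position(s) 10: rizguznluvvi
3. f -> v, p -> b, s -> z, t -> d / _ Z: no change
surface: rizguznluvvi

cell POLE=gu, SUR=ak, TOR=ne, NUM=vo:
underlying: riz-gu-l-pot-vi
1. f -> v, k -> g, p -> b, s -> z, t -> d / V _ V: no change
2. f -> v, p -> b, s -> z / _ Z: no change
3. f -> v, p -> b, s -> z, t -> d / _ Z: fires at position(s) 9: rizgulpodvi
surface: rizgulpodvi

cell POLE=gu, SUR=ak, TOR=ne, NUM=ri:
underlying: riz-efo-l-pot-vi
1. f -> v, k -> g, p -> b, s -> z, t -> d / V _ V: fires at position(s) 5: rizevolpotvi
2. f -> v, p -> b, s -> z / _ Z: no change
3. f -> v, p -> b, s -> z, t -> d / _ Z: fires at position(s) 10: rizevolpodvi
surface: rizevolpodvi


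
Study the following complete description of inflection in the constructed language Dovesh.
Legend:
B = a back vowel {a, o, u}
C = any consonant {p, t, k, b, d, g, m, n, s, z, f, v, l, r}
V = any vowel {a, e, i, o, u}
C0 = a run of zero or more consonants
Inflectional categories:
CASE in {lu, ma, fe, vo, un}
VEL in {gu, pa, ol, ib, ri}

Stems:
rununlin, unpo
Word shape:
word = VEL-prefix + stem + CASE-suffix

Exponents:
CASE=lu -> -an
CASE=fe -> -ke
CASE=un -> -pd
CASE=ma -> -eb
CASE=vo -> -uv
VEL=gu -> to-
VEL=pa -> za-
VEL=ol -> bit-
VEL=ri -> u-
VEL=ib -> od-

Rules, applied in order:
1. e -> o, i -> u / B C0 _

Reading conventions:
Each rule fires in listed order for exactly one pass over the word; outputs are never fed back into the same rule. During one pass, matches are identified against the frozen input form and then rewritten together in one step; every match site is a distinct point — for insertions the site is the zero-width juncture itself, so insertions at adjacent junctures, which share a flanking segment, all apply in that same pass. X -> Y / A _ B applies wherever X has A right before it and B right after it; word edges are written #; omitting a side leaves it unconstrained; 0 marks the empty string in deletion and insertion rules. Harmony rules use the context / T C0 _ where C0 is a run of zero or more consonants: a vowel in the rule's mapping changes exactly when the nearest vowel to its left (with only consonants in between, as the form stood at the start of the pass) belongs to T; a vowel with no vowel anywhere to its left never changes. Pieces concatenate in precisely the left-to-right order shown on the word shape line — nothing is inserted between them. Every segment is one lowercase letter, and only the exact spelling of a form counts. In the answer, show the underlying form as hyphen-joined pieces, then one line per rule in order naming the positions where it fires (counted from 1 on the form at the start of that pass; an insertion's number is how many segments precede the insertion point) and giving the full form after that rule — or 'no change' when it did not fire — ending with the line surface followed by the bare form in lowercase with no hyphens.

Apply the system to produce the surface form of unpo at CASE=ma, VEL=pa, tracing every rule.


underlying: za-unpo-eb
1. e -> o, i -> u / B C0 _: fires at position(s) 7: zaunpoob
surface: zaunpoob


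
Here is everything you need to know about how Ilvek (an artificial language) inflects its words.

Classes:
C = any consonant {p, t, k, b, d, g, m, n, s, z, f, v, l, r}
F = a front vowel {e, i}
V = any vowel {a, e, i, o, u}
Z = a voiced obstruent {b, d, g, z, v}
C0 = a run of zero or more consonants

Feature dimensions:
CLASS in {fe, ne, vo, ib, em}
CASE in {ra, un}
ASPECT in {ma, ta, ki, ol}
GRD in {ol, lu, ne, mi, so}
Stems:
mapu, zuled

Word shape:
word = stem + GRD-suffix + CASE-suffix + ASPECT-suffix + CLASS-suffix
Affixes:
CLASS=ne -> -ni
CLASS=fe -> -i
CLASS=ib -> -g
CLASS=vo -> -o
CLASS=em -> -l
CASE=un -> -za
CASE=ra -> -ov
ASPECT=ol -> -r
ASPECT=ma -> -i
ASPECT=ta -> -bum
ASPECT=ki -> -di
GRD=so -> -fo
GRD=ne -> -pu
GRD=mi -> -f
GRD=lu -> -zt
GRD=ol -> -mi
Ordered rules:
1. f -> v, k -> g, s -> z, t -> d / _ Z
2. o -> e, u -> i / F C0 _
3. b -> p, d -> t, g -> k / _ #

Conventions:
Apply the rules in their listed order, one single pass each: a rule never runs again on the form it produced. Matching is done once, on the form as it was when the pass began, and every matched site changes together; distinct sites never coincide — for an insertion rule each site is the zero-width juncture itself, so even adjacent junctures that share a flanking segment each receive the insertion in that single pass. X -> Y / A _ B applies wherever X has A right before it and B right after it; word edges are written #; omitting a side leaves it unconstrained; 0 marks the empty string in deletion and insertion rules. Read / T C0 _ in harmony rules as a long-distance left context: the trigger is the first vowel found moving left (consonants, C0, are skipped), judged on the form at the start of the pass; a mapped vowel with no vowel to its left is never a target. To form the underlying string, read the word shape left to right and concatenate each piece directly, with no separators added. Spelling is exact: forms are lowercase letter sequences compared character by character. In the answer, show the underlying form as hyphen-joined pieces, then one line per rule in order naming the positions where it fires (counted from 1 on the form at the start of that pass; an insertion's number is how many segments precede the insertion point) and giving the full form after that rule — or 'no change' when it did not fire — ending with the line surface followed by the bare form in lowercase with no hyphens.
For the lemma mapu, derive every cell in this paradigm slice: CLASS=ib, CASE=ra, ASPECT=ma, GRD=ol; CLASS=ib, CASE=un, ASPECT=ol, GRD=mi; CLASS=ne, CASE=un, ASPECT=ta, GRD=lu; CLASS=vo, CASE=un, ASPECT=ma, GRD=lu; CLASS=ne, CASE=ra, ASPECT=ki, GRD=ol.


cell CLASS=ib, CASE=ra, ASPECT=ma, GRD=ol:
underlying: mapu-mi-ov-i-g
1. f -> v, k -> g, s -> z, t -> d / _ Z: no change
2. o -> e, u -> i / F C0 _: fires at position(s) 7: mapumievig
3. b -> p, d -> t, g -> k / _ #: fires at position(s) 10: mapumievik
surface: mapumievik

cell CLASS=ib, CASE=un, ASPECT=ol, GRD=mi:
underlying: mapu-f-za-r-g
1. f -> v, k -> g, s -> z, t -> d / _ Z: fires at position(s) 5: mapuvzarg
2. o -> e, u -> i / F C0 _: no change
3. b -> p, d -> t, g -> k / _ #: fires at position(s) 9: mapuvzark
surface: mapuvzark

cell CLASS=ne, CASE=un, ASPECT=ta, GRD=lu:
underlying: mapu-zt-za-bum-ni
1. f -> v, k -> g, s -> z, t -> d / _ Z: fires at position(s) 6: mapuzdzabumni
2. o -> e, u -> i / F C0 _: no change
3. b -> p, d -> t, g -> k / _ #: no change
surface: mapuzdzabumni

cell CLASS=vo, CASE=un, ASPECT=ma, GRD=lu:
underlying: mapu-zt-za-i-o
1. f -> v, k -> g, s -> z, t -> d / _ Z: fires at position(s) 6: mapuzdzaio
2. o -> e, u -> i / F C0 _: fires at position(s) 10: mapuzdzaie
3. b -> p, d -> t, g -> k / _ #: no change
surface: mapuzdzaie

cell CLASS=ne, CASE=ra, ASPECT=ki, GRD=ol:
underlying: mapu-mi-ov-di-ni
1. f -> v, k -> g, s -> z, t -> d / _ Z: no change
2. o -> e, u -> i / F C0 _: fires at position(s) 7: mapumievdini
3. b -> p, d -> t, g -> k / _ #: no change
surface: mapumievdini


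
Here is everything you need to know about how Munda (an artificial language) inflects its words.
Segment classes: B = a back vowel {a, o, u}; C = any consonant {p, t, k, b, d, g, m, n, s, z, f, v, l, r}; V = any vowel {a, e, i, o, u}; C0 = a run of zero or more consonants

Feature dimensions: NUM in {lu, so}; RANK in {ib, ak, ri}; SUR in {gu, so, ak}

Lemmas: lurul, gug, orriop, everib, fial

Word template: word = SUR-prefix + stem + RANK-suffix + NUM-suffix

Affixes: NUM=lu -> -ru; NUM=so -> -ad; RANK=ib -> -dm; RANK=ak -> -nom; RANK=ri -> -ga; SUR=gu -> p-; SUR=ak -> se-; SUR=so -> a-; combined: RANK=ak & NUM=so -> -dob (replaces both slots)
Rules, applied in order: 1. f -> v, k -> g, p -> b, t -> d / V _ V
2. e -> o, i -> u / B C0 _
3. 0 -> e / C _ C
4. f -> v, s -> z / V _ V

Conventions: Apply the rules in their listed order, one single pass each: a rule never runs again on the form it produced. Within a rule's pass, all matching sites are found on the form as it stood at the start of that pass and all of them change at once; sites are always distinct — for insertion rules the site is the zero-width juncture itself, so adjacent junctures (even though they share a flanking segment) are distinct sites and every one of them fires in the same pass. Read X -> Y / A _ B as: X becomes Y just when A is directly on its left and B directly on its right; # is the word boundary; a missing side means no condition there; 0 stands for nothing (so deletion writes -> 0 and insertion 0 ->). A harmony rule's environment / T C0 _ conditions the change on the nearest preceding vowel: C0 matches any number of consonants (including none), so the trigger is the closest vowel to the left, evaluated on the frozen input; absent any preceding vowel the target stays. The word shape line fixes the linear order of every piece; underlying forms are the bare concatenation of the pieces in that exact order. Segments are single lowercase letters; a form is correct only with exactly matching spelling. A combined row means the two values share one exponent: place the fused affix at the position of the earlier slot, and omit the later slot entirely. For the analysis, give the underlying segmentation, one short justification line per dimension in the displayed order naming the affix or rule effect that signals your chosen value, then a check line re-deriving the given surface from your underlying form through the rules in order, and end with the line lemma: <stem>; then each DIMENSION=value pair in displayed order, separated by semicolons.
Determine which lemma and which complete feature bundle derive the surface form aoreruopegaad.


underlying: a-orriop-ga-ad
NUM=so - signalled by the affix -ad
RANK=ri - signalled by the affix -ga
SUR=so - signalled by the affix a-
check: aorriopgaad -> aorriopgaad -> aorruopgaad -> aoreruopegaad -> aoreruopegaad
lemma: orriop; NUM=so; RANK=ri; SUR=so


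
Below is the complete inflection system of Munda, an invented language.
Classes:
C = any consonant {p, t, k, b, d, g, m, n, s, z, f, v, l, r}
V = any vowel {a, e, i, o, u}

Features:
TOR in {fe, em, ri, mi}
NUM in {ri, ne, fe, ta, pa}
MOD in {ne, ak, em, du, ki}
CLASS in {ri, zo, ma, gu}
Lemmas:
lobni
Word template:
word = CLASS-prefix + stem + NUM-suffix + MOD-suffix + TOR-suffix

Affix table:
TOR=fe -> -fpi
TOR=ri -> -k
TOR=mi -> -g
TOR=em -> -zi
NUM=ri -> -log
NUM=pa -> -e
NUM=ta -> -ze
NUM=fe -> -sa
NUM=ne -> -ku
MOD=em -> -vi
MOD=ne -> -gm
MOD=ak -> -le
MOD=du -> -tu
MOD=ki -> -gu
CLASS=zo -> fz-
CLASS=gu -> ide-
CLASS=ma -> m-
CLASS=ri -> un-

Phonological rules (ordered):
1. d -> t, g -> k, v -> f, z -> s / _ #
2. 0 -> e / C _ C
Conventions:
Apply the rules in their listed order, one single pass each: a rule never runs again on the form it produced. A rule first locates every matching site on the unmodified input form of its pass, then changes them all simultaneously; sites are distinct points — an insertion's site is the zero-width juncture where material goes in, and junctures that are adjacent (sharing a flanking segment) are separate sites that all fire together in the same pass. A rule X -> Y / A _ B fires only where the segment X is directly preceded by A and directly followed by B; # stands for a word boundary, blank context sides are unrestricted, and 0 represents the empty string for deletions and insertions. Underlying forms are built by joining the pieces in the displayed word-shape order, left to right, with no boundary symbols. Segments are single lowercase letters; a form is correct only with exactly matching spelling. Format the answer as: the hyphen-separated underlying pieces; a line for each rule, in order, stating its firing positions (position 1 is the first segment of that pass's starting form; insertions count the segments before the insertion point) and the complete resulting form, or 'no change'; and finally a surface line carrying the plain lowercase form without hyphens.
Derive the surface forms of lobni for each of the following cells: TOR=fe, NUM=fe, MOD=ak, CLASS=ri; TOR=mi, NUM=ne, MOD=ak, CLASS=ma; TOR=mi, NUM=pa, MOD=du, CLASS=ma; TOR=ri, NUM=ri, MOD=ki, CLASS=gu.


cell TOR=fe, NUM=fe, MOD=ak, CLASS=ri:
underlying: un-lobni-sa-le-fpi
1. d -> t, g -> k, v -> f, z -> s / _ #: no change
2. 0 -> e / C _ C: inserts after position(s) 2, 5, 12: unelobenisalefepi
surface: unelobenisalefepi

cell TOR=mi, NUM=ne, MOD=ak, CLASS=ma:
underlying: m-lobni-ku-le-g
1. d -> t, g -> k, v -> f, z -> s / _ #: fires at position(s) 11: mlobnikulek
2. 0 -> e / C _ C: inserts after position(s) 1, 4: melobenikulek
surface: melobenikulek

cell TOR=mi, NUM=pa, MOD=du, CLASS=ma:
underlying: m-lobni-e-tu-g
1. d -> t, g -> k, v -> f, z -> s / _ #: fires at position(s) 10: mlobnietuk
2. 0 -> e / C _ C: inserts after position(s) 1, 4: melobenietuk
surface: melobenietuk

cell TOR=ri, NUM=ri, MOD=ki, CLASS=gu:
underlying: ide-lobni-log-gu-k
1. d -> t, g -> k, v -> f, z -> s / _ #: no change
2. 0 -> e / C _ C: inserts after position(s) 6, 11: idelobenilogeguk
surface: idelobenilogeguk


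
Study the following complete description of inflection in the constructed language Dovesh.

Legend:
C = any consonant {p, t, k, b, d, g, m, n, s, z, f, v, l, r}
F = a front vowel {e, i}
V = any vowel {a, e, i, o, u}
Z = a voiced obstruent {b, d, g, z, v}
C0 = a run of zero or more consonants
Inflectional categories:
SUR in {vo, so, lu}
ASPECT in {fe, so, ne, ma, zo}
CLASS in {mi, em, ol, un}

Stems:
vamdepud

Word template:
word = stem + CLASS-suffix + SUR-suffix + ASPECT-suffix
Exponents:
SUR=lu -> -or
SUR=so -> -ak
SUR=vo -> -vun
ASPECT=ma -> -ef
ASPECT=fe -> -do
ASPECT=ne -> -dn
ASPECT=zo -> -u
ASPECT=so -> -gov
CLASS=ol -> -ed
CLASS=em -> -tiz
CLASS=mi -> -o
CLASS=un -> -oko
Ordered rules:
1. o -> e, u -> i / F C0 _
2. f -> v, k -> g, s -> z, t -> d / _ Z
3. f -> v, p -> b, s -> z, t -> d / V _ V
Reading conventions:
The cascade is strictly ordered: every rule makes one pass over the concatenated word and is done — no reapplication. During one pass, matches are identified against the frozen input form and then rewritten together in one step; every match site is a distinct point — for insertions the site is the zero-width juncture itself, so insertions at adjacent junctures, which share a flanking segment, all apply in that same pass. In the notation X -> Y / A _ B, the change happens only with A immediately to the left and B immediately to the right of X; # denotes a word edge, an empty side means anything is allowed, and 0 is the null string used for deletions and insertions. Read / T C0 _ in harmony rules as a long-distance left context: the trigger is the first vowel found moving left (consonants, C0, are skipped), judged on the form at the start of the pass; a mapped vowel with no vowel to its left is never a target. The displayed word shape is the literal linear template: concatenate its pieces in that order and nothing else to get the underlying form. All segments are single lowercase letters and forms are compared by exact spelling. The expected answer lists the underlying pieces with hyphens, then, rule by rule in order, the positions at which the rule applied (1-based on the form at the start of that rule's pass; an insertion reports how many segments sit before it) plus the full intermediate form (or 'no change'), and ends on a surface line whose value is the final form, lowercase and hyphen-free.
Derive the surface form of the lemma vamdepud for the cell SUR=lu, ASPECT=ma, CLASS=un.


underlying: vamdepud-oko-or-ef
1. o -> e, u -> i / F C0 _: fires at position(s) 7: vamdepidokooref
2. f -> v, k -> g, s -> z, t -> d / _ Z: no change
3. f -> v, p -> b, s -> z, t -> d / V _ V: fires at position(s) 6: vamdebidokooref
surface: vamdebidokooref


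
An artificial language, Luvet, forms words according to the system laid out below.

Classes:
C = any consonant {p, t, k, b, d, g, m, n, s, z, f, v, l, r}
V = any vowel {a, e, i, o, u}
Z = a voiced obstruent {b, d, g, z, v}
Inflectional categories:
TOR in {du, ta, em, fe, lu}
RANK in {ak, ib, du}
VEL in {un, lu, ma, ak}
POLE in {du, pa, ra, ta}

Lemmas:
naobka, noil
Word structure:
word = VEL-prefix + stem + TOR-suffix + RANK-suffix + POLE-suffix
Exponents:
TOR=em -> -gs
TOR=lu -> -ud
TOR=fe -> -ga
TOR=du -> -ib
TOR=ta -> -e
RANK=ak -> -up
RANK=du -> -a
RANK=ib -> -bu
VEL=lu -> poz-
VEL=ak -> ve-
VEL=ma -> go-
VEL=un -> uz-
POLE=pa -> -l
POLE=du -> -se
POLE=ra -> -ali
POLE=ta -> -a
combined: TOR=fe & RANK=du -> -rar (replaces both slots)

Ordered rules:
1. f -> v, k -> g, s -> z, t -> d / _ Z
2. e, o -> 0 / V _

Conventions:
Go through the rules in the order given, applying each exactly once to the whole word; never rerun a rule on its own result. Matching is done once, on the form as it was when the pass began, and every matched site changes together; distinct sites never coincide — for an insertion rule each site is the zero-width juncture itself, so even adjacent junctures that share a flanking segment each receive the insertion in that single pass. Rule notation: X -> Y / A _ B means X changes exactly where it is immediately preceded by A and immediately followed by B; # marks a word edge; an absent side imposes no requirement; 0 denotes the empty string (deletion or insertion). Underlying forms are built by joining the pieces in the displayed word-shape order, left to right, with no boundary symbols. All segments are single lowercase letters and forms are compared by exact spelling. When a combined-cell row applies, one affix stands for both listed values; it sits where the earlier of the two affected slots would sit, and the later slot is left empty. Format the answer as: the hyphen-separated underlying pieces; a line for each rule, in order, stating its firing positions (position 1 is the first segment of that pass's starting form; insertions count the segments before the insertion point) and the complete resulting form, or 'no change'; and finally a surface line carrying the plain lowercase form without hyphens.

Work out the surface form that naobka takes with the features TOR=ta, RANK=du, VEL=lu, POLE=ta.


underlying: poz-naobka-e-a-a
1. f -> v, k -> g, s -> z, t -> d / _ Z: no change
2. e, o -> 0 / V _: fires at position(s) 6, 10: poznabkaaa
surface: poznabkaaa
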